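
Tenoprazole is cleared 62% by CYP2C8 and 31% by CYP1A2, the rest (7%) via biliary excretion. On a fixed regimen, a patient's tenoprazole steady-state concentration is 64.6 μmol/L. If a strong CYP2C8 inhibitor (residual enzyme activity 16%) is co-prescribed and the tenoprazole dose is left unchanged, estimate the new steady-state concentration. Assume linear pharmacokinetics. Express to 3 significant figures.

CYP2C8: 0.62 × 0.16 = 0.0992
CYP1A2: 0.31 (unchanged)
Other: 0.07 (unchanged)
Relative clearance = 0.0992 + 0.31 + 0.07 = 0.4792.
New steady-state concentration = baseline ÷ relative clearance = 64.6 / 0.4792 = 135 μmol/L.

135 μmol/L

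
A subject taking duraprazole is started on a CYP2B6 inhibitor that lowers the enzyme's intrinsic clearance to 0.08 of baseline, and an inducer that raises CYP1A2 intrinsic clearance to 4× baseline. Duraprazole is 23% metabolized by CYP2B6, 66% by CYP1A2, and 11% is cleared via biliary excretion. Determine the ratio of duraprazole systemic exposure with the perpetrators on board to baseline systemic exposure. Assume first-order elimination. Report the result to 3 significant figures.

The CYP2B6 pathway (23% of clearance) is reduced to 0.08× activity: 0.23 × 0.08 = 0.0184.
The CYP1A2 pathway (66% of clearance) increases to 4× activity: 0.66 × 4 = 2.64.
The remaining 11% of clearance is unaffected.
New clearance relative to baseline: 0.0184 + 2.64 + 0.11 = 2.7684.
Because systemic exposure varies inversely with clearance, the combined effect is 1 / 2.7684 = 0.361.

0.361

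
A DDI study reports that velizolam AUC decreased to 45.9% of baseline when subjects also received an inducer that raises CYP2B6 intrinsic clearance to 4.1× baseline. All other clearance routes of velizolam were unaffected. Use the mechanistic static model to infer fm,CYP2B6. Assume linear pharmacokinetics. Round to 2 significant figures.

0.38

Call the CYP2B6 fraction fm. After the interaction, CL_new/CL_old = fm × 4.1 + (1 − fm).
AUC ratio = 1 / (new CL fraction), so new CL fraction = 1 / 0.459 = 2.179.
fm × 4.1 + 1 − fm = 2.179  ⇒  fm × (4.1 − 1) = 1.179  ⇒  fm = 0.38.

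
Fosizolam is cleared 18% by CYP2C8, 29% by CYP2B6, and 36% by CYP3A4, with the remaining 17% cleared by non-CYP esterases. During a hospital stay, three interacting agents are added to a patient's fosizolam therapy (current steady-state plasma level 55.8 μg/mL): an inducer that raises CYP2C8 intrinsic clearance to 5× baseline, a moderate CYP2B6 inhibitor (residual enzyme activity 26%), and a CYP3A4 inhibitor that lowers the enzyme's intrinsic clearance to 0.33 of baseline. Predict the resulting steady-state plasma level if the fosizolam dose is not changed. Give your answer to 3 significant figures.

44.1 μg/mL

The CYP2C8 pathway (18% of clearance) rises to 5× activity: 0.18 × 5 = 0.9.
The CYP2B6 pathway (29% of clearance) is reduced to 0.26× activity: 0.29 × 0.26 = 0.0754.
The CYP3A4 pathway (36% of clearance) is reduced to 0.33× activity: 0.36 × 0.33 = 0.1188.
Non-CYP routes (17%) are unchanged.
Relative clearance = 0.9 + 0.0754 + 0.1188 + 0.17 = 1.2642.
Dividing the baseline by the relative clearance: 55.8 / 1.2642 = 44.1 μg/mL.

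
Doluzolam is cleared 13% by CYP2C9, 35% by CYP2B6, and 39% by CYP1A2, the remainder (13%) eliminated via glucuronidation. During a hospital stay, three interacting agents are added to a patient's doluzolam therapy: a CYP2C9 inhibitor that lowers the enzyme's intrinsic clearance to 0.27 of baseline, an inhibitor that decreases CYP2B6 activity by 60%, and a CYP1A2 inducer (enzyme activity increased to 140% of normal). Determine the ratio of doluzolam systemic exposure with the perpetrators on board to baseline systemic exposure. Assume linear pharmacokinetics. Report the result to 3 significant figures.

1.17

The CYP2C9 pathway (13% of clearance) is reduced to 0.27× activity: 0.13 × 0.27 = 0.0351.
The CYP2B6 pathway (35% of clearance) drops to 0.4× activity: 0.35 × 0.4 = 0.14.
The CYP1A2 pathway (39% of clearance) is boosted to 1.4× activity: 0.39 × 1.4 = 0.546.
Non-CYP routes (13%) are unchanged.
New clearance relative to baseline: 0.0351 + 0.14 + 0.546 + 0.13 = 0.8511.
Net systemic exposure ratio = 1 / 0.8511 = 1.17.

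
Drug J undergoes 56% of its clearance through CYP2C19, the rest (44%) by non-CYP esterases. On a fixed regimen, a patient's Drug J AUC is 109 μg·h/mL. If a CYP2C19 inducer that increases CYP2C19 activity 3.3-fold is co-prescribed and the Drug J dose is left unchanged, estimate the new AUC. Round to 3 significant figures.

The CYP2C19 pathway (56% of clearance) increases to 3.3× activity: 0.56 × 3.3 = 1.848.
The remaining 44% of clearance is unaffected.
Relative clearance = 1.848 + 0.44 = 2.288.
AUC ∝ 1/CL, so new value = 109 / 2.288 = 47.6 μg·h/mL.

47.6 μg·h/mL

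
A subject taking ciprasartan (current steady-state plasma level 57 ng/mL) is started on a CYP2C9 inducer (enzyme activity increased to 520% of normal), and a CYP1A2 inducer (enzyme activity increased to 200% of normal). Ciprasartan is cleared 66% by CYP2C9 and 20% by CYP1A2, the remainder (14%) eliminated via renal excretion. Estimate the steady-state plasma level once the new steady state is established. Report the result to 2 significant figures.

The CYP2C9 pathway (66% of clearance) increases to 5.2× activity: 0.66 × 5.2 = 3.432.
The CYP1A2 pathway (20% of clearance) is boosted to 2× activity: 0.2 × 2 = 0.4.
Non-CYP routes (14%) are unchanged.
CL_new/CL_old = 3.432 + 0.4 + 0.14 = 3.972.
Dividing the baseline by the relative clearance: 57 / 3.972 = 14 ng/mL.

14 ng/mL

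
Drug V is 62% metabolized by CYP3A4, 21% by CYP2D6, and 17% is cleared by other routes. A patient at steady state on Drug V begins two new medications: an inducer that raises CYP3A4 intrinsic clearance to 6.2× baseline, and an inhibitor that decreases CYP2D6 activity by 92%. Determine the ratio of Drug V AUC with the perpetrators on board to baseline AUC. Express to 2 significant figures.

0.25

CYP3A4: 0.62 × 6.2 = 3.844
CYP2D6: 0.21 × 0.08 = 0.0168
Other: 0.17 (unchanged)
Relative clearance = 3.844 + 0.0168 + 0.17 = 4.0308.
Net AUC ratio = 1 / 4.0308 = 0.25.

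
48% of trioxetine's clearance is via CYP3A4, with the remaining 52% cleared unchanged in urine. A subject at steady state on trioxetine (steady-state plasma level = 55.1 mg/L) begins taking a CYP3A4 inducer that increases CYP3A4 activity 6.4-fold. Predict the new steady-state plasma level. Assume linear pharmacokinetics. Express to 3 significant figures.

15.3 mg/L

The CYP3A4 pathway (48% of clearance) increases to 6.4× activity: 0.48 × 6.4 = 3.072.
The remaining 52% of clearance is unaffected.
New clearance relative to baseline: 3.072 + 0.52 = 3.592.
New steady-state plasma level = baseline ÷ relative clearance = 55.1 / 3.592 = 15.3 mg/L.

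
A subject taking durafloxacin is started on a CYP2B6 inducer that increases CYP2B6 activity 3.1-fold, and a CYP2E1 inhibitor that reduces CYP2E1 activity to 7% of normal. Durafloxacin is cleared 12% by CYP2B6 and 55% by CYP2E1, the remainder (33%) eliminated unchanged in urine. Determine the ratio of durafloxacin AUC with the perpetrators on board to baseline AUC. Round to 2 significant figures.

The CYP2B6 pathway (12% of clearance) rises to 3.1× activity: 0.12 × 3.1 = 0.372.
The CYP2E1 pathway (55% of clearance) is reduced to 0.07× activity: 0.55 × 0.07 = 0.0385.
Non-CYP routes (33%) are unchanged.
New clearance relative to baseline: 0.372 + 0.0385 + 0.33 = 0.7405.
Net AUC ratio = 1 / 0.7405 = 1.4.

1.4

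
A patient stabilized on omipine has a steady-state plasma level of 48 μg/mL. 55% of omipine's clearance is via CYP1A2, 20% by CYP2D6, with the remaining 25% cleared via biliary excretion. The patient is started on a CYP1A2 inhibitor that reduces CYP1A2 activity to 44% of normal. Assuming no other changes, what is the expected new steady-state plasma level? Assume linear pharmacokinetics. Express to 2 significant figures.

69 μg/mL

The CYP1A2 pathway (55% of clearance) drops to 0.44× activity: 0.55 × 0.44 = 0.242.
CYP2D6 (20%) and the residual 25% are unaffected.
Relative clearance = 0.242 + 0.2 + 0.25 = 0.692.
Steady-state plasma level ∝ 1/CL, so new value = 48 / 0.692 = 69 μg/mL.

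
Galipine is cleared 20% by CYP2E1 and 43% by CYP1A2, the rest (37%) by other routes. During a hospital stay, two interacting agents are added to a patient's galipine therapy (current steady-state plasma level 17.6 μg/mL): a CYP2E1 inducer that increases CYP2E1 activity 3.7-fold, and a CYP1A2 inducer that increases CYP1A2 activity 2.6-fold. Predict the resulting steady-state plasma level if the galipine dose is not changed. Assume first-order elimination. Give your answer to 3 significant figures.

7.90 μg/mL

The CYP2E1 pathway (20% of clearance) is boosted to 3.7× activity: 0.2 × 3.7 = 0.74.
The CYP1A2 pathway (43% of clearance) rises to 2.6× activity: 0.43 × 2.6 = 1.118.
Non-CYP routes (37%) are unchanged.
CL_new/CL_old = 0.74 + 1.118 + 0.37 = 2.228.
Steady-state plasma level ∝ 1/CL: new value = 17.6 / 2.228 = 7.90 μg/mL.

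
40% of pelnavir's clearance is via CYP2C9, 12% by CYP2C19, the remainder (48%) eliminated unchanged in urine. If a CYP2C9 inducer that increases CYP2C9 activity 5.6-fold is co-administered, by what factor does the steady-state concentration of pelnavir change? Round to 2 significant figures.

The CYP2C9 pathway (40% of clearance) rises to 5.6× activity: 0.4 × 5.6 = 2.24.
CYP2C19 (12%) and the residual 48% are unaffected.
CL_new/CL_old = 2.24 + 0.12 + 0.48 = 2.84.
Steady-state concentration is inversely proportional to clearance, so the fold-change is 1 / 2.84 = 0.35.

0.35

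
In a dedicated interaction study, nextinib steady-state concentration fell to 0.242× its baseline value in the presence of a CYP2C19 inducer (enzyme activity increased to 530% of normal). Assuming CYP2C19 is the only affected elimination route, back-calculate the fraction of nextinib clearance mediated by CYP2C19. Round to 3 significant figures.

0.728

Let x = fm,CYP2C19. Because steady-state concentration ∝ 1/CL, relative clearance rose to 1/0.242 = 4.132.
Setting x·5.3 + (1 − x) = 4.132 and solving: x = (4.132 − 1)/(5.3 − 1) = 0.728.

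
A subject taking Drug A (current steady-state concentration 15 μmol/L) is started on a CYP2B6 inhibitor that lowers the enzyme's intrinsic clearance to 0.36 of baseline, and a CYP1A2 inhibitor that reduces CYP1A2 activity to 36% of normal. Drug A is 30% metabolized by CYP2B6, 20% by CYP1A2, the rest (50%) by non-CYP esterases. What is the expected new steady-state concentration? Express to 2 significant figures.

The CYP2B6 pathway (30% of clearance) is reduced to 0.36× activity: 0.3 × 0.36 = 0.108.
The CYP1A2 pathway (20% of clearance) falls to 0.36× activity: 0.2 × 0.36 = 0.072.
Non-CYP routes (50%) are unchanged.
CL_new/CL_old = 0.108 + 0.072 + 0.5 = 0.68.
New steady-state concentration = 15 / 0.68 = 22 μmol/L (concentration scales inversely with clearance).

22 μmol/L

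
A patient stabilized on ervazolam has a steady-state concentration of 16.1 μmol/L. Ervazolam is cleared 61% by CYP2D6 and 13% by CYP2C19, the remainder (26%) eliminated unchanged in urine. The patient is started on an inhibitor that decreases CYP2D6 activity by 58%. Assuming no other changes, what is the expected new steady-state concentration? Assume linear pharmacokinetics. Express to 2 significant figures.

25 μmol/L

The CYP2D6 pathway (61% of clearance) drops to 0.42× activity: 0.61 × 0.42 = 0.2562.
CYP2C19 (13%) and the residual 26% are unaffected.
CL_new/CL_old = 0.2562 + 0.13 + 0.26 = 0.6462.
With dosing unchanged, steady-state concentration scales as 1/CL: 16.1 / 0.6462 = 25 μmol/L.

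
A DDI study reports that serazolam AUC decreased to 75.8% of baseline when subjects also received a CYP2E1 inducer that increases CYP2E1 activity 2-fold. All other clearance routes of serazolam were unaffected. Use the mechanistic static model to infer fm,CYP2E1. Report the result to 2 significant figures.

Let x = fm,CYP2E1. Because AUC ∝ 1/CL, relative clearance rose to 1/0.758 = 1.319.
Setting x·2 + (1 − x) = 1.319 and solving: x = (1.319 − 1)/(2 − 1) = 0.32.

0.32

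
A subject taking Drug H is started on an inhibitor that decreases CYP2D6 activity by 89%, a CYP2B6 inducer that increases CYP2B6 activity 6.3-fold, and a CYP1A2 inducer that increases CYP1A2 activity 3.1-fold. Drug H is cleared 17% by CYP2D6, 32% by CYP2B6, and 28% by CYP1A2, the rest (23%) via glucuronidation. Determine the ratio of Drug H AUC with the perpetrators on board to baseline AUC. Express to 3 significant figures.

The CYP2D6 pathway (17% of clearance) drops to 0.11× activity: 0.17 × 0.11 = 0.0187.
The CYP2B6 pathway (32% of clearance) rises to 6.3× activity: 0.32 × 6.3 = 2.016.
The CYP1A2 pathway (28% of clearance) increases to 3.1× activity: 0.28 × 3.1 = 0.868.
The remaining 23% of clearance is unaffected.
New clearance relative to baseline: 0.0187 + 2.016 + 0.868 + 0.23 = 3.1327.
AUC ∝ 1/CL: fold-change = 1 / 3.1327 = 0.319.

0.319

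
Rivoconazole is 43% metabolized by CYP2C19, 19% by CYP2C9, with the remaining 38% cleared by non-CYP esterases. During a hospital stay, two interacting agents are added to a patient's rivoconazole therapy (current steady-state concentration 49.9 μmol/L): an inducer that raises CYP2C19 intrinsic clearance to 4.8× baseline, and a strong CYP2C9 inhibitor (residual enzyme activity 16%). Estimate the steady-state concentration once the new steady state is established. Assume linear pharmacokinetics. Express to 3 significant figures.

20.2 μmol/L

CYP2C19: 0.43 × 4.8 = 2.064
CYP2C9: 0.19 × 0.16 = 0.0304
Other: 0.38 (unchanged)
Relative clearance = 2.064 + 0.0304 + 0.38 = 2.4744.
Dividing the baseline by the relative clearance: 49.9 / 2.4744 = 20.2 μmol/L.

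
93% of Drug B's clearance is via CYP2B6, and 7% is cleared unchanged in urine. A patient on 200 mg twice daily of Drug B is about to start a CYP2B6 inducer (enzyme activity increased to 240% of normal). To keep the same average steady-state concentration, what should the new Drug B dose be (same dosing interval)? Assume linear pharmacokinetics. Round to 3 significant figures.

460 mg

The CYP2B6 pathway (93% of clearance) is boosted to 2.4× activity: 0.93 × 2.4 = 2.232.
The remaining 7% of clearance is unaffected.
CL_new/CL_old = 2.232 + 0.07 = 2.302.
To maintain the same steady-state level, dose must scale with clearance: new dose = 200 × 2.302 = 460 mg.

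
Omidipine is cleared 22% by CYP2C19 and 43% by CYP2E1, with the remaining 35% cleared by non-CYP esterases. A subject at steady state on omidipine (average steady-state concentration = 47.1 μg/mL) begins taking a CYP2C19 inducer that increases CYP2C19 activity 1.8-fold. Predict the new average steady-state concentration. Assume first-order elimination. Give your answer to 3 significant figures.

The CYP2C19 pathway (22% of clearance) increases to 1.8× activity: 0.22 × 1.8 = 0.396.
CYP2E1 (43%) and the residual 35% are unaffected.
CL_new/CL_old = 0.396 + 0.43 + 0.35 = 1.176.
Average steady-state concentration ∝ 1/CL, so new value = 47.1 / 1.176 = 40.1 μg/mL.

40.1 μg/mL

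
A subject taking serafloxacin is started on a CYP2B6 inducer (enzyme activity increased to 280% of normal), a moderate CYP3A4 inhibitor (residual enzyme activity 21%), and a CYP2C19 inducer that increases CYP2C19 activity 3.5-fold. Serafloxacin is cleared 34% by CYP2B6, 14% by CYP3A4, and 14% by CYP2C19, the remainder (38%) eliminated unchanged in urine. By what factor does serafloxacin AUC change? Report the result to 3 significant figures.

CYP2B6: 0.34 × 2.8 = 0.952
CYP3A4: 0.14 × 0.21 = 0.0294
CYP2C19: 0.14 × 3.5 = 0.49
Other: 0.38 (unchanged)
CL_new/CL_old = 0.952 + 0.0294 + 0.49 + 0.38 = 1.8514.
Net AUC ratio = 1 / 1.8514 = 0.540.

0.540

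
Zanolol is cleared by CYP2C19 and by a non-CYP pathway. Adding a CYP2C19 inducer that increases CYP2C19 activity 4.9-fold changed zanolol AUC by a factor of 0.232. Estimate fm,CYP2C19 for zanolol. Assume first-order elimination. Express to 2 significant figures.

0.85

Write x for the fraction cleared via CYP2C19. The observed AUC change means clearance rose to 1/0.232 = 4.31 of baseline.
Only the CYP2C19 route changed, so 4.31 = x·4.9 + (1 − x), giving x = 0.85.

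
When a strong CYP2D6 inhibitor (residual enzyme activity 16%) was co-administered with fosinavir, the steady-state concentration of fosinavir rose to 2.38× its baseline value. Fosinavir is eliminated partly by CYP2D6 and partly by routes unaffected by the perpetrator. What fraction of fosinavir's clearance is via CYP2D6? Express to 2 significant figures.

0.69

CL'/CL = 1 / 2.38 = 0.4202
0.16·fm + (1 − fm) = 0.4202
fm = (0.4202 − 1) / (0.16 − 1) = 0.69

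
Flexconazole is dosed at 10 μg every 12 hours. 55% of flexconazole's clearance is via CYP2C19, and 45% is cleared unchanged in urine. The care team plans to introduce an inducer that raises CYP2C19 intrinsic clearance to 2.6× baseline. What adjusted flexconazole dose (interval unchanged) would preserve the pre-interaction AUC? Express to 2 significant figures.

CYP2C19: 0.55 × 2.6 = 1.43
Other: 0.45 (unchanged)
Relative clearance = 1.43 + 0.45 = 1.88.
To maintain the same steady-state level, dose must scale with clearance: new dose = 10 × 1.88 = 19 μg.

19 μg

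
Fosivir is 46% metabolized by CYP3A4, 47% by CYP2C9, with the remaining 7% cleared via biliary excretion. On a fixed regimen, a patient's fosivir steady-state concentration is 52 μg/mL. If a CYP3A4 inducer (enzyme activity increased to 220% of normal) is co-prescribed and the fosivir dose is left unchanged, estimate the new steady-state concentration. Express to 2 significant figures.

The CYP3A4 pathway (46% of clearance) is boosted to 2.2× activity: 0.46 × 2.2 = 1.012.
CYP2C9 (47%) and the residual 7% are unaffected.
New clearance relative to baseline: 1.012 + 0.47 + 0.07 = 1.552.
Steady-state concentration ∝ 1/CL, so new value = 52 / 1.552 = 34 μg/mL.

34 μg/mL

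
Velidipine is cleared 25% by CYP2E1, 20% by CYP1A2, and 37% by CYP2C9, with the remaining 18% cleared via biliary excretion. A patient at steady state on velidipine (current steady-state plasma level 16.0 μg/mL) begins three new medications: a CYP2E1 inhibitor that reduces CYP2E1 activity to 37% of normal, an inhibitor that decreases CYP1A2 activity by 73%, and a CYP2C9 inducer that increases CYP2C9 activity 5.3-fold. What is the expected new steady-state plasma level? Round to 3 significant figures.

6.99 μg/mL

The CYP2E1 pathway (25% of clearance) falls to 0.37× activity: 0.25 × 0.37 = 0.0925.
The CYP1A2 pathway (20% of clearance) drops to 0.27× activity: 0.2 × 0.27 = 0.054.
The CYP2C9 pathway (37% of clearance) is boosted to 5.3× activity: 0.37 × 5.3 = 1.961.
The remaining 18% of clearance is unaffected.
New clearance relative to baseline: 0.0925 + 0.054 + 1.961 + 0.18 = 2.2875.
New steady-state plasma level = 16.0 / 2.2875 = 6.99 μg/mL (concentration scales inversely with clearance).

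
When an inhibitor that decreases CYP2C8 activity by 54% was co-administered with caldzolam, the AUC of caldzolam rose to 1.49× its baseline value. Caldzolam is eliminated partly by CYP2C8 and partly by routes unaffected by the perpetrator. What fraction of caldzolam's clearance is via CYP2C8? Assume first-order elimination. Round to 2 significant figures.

0.61

Call the CYP2C8 fraction fm. After the interaction, CL_new/CL_old = fm × 0.46 + (1 − fm).
AUC ratio = 1 / (new CL fraction), so new CL fraction = 1 / 1.49 = 0.6711.
fm × 0.46 + 1 − fm = 0.6711  ⇒  fm × (0.46 − 1) = −0.3289  ⇒  fm = 0.61.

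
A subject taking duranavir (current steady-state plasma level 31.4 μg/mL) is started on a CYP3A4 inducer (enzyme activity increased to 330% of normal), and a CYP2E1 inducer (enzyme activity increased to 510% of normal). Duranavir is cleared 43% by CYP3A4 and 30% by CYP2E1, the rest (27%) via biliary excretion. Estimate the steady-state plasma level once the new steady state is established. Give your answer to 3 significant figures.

9.75 μg/mL

The CYP3A4 pathway (43% of clearance) rises to 3.3× activity: 0.43 × 3.3 = 1.419.
The CYP2E1 pathway (30% of clearance) increases to 5.1× activity: 0.3 × 5.1 = 1.53.
The remaining 27% of clearance is unaffected.
Relative clearance = 1.419 + 1.53 + 0.27 = 3.219.
Steady-state plasma level ∝ 1/CL: new value = 31.4 / 3.219 = 9.75 μg/mL.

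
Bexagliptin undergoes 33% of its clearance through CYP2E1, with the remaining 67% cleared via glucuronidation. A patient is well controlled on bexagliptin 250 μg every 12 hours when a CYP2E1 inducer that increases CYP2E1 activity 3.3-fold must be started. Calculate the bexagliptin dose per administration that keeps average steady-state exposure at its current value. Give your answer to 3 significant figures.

440 μg

The CYP2E1 pathway (33% of clearance) rises to 3.3× activity: 0.33 × 3.3 = 1.089.
The remaining 67% of clearance is unaffected.
New clearance relative to baseline: 1.089 + 0.67 = 1.759.
Css,avg = (dose rate)/CL, so holding Css fixed requires dose ∝ CL: 250 × 1.759 = 440 μg.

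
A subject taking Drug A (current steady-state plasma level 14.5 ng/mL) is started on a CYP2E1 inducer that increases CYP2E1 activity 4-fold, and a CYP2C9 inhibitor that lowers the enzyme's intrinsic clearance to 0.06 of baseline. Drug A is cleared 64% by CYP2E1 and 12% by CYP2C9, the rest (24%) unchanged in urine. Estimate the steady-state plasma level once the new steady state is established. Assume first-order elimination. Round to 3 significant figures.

5.17 ng/mL

CYP2E1: 0.64 × 4 = 2.56
CYP2C9: 0.12 × 0.06 = 0.0072
Other: 0.24 (unchanged)
New clearance relative to baseline: 2.56 + 0.0072 + 0.24 = 2.8072.
Dividing the baseline by the relative clearance: 14.5 / 2.8072 = 5.17 ng/mL.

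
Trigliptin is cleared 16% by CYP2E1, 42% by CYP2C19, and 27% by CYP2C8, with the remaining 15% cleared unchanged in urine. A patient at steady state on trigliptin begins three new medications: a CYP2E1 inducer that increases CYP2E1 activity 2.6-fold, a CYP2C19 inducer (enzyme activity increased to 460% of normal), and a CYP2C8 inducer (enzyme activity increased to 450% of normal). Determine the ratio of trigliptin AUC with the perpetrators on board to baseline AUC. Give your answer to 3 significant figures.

The CYP2E1 pathway (16% of clearance) increases to 2.6× activity: 0.16 × 2.6 = 0.416.
The CYP2C19 pathway (42% of clearance) increases to 4.6× activity: 0.42 × 4.6 = 1.932.
The CYP2C8 pathway (27% of clearance) increases to 4.5× activity: 0.27 × 4.5 = 1.215.
The remaining 15% of clearance is unaffected.
Relative clearance = 0.416 + 1.932 + 1.215 + 0.15 = 3.713.
AUC ∝ 1/CL: fold-change = 1 / 3.713 = 0.269.

0.269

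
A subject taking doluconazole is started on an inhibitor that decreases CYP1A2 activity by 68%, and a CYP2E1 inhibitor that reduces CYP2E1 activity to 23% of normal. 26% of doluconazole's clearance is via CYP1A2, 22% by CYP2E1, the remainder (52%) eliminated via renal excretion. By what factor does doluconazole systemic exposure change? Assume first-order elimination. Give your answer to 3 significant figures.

1.53

The CYP1A2 pathway (26% of clearance) drops to 0.32× activity: 0.26 × 0.32 = 0.0832.
The CYP2E1 pathway (22% of clearance) falls to 0.23× activity: 0.22 × 0.23 = 0.0506.
Non-CYP routes (52%) are unchanged.
Relative clearance = 0.0832 + 0.0506 + 0.52 = 0.6538.
Systemic exposure ∝ 1/CL: fold-change = 1 / 0.6538 = 1.53.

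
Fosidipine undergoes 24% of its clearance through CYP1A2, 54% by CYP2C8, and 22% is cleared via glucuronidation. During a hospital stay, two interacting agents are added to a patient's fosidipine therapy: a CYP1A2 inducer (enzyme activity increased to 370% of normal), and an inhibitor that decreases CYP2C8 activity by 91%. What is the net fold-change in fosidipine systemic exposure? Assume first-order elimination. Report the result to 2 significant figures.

The CYP1A2 pathway (24% of clearance) rises to 3.7× activity: 0.24 × 3.7 = 0.888.
The CYP2C8 pathway (54% of clearance) drops to 0.09× activity: 0.54 × 0.09 = 0.0486.
The remaining 22% of clearance is unaffected.
CL_new/CL_old = 0.888 + 0.0486 + 0.22 = 1.1566.
Net systemic exposure ratio = 1 / 1.1566 = 0.86.

0.86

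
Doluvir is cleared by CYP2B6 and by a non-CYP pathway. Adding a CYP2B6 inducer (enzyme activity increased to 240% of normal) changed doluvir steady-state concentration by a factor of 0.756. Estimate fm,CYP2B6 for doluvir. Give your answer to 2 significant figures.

Call the CYP2B6 fraction fm. After the interaction, CL_new/CL_old = fm × 2.4 + (1 − fm).
Steady-state concentration ratio = 1 / (new CL fraction), so new CL fraction = 1 / 0.756 = 1.323.
fm × 2.4 + 1 − fm = 1.323  ⇒  fm × (2.4 − 1) = 0.3228  ⇒  fm = 0.23.

0.23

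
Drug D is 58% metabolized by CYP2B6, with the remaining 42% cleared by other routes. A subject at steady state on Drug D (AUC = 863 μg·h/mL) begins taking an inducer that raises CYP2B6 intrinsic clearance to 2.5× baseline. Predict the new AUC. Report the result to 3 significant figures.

The CYP2B6 pathway (58% of clearance) rises to 2.5× activity: 0.58 × 2.5 = 1.45.
The remaining 42% of clearance is unaffected.
Relative clearance = 1.45 + 0.42 = 1.87.
New AUC = baseline ÷ relative clearance = 863 / 1.87 = 461 μg·h/mL.

461 μg·h/mL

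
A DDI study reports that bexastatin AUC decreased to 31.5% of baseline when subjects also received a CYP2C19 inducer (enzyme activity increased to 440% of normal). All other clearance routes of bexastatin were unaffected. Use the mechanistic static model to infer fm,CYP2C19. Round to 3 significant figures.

0.640

Let fm be the CYP2C19 fraction. New clearance relative to baseline = fm × 4.4 + (1 − fm).
AUC ratio = 1 / (new CL fraction), so new CL fraction = 1 / 0.315 = 3.175.
fm × 4.4 + 1 − fm = 3.175  ⇒  fm × (4.4 − 1) = 2.175  ⇒  fm = 0.640.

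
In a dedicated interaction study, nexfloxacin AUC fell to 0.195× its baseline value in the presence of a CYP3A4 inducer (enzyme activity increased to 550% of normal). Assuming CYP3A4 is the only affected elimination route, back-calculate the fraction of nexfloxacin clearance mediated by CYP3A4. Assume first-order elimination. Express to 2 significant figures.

0.92

Call the CYP3A4 fraction fm. After the interaction, CL_new/CL_old = fm × 5.5 + (1 − fm).
AUC ratio = 1 / (new CL fraction), so new CL fraction = 1 / 0.195 = 5.128.
fm × 5.5 + 1 − fm = 5.128  ⇒  fm × (5.5 − 1) = 4.128  ⇒  fm = 0.92.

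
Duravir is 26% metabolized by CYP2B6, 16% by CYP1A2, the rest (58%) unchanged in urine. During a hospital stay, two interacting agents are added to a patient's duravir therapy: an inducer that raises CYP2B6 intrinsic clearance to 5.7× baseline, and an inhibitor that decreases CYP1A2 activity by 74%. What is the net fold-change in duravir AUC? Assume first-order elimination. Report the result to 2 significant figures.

The CYP2B6 pathway (26% of clearance) increases to 5.7× activity: 0.26 × 5.7 = 1.482.
The CYP1A2 pathway (16% of clearance) falls to 0.26× activity: 0.16 × 0.26 = 0.0416.
Non-CYP routes (58%) are unchanged.
CL_new/CL_old = 1.482 + 0.0416 + 0.58 = 2.1036.
Because AUC varies inversely with clearance, the combined effect is 1 / 2.1036 = 0.48.

0.48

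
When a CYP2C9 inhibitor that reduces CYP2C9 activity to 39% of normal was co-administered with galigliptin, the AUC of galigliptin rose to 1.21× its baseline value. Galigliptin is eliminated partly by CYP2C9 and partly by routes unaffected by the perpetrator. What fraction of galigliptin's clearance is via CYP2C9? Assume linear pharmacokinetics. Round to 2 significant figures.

Let x = fm,CYP2C9. Because AUC ∝ 1/CL, relative clearance fell to 1/1.21 = 0.8264.
Setting x·0.39 + (1 − x) = 0.8264 and solving: x = (0.8264 − 1)/(0.39 − 1) = 0.28.

0.28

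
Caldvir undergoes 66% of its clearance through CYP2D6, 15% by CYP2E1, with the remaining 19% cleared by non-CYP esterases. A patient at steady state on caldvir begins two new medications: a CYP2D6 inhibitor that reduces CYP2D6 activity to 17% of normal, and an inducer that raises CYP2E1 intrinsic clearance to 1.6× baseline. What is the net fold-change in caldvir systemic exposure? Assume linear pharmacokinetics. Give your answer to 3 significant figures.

1.84

The CYP2D6 pathway (66% of clearance) drops to 0.17× activity: 0.66 × 0.17 = 0.1122.
The CYP2E1 pathway (15% of clearance) rises to 1.6× activity: 0.15 × 1.6 = 0.24.
Non-CYP routes (19%) are unchanged.
CL_new/CL_old = 0.1122 + 0.24 + 0.19 = 0.5422.
Systemic exposure ∝ 1/CL: fold-change = 1 / 0.5422 = 1.84.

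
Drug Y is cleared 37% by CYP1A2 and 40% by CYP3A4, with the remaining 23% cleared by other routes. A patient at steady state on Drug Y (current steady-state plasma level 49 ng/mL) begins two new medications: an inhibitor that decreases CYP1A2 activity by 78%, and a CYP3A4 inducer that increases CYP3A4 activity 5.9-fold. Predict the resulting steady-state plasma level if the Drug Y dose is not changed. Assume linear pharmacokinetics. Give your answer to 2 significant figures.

CYP1A2: 0.37 × 0.22 = 0.0814
CYP3A4: 0.4 × 5.9 = 2.36
Other: 0.23 (unchanged)
New clearance relative to baseline: 0.0814 + 2.36 + 0.23 = 2.6714.
Dividing the baseline by the relative clearance: 49 / 2.6714 = 18 ng/mL.

18 ng/mL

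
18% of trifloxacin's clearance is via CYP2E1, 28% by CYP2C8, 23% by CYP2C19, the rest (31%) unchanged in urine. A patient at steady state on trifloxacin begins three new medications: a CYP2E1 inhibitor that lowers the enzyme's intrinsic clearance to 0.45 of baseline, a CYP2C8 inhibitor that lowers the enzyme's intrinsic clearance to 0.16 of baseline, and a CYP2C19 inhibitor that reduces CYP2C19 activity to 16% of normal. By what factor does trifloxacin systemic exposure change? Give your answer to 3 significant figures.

CYP2E1: 0.18 × 0.45 = 0.081
CYP2C8: 0.28 × 0.16 = 0.0448
CYP2C19: 0.23 × 0.16 = 0.0368
Other: 0.31 (unchanged)
CL_new/CL_old = 0.081 + 0.0448 + 0.0368 + 0.31 = 0.4726.
Systemic exposure ∝ 1/CL: fold-change = 1 / 0.4726 = 2.12.

2.12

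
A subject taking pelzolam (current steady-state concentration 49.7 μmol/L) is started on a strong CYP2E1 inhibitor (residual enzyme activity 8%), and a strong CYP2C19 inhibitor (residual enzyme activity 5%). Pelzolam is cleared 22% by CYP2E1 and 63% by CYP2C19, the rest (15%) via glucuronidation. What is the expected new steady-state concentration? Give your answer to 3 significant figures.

250 μmol/L

CYP2E1: 0.22 × 0.08 = 0.0176
CYP2C19: 0.63 × 0.05 = 0.0315
Other: 0.15 (unchanged)
New clearance relative to baseline: 0.0176 + 0.0315 + 0.15 = 0.1991.
Dividing the baseline by the relative clearance: 49.7 / 0.1991 = 250 μmol/L.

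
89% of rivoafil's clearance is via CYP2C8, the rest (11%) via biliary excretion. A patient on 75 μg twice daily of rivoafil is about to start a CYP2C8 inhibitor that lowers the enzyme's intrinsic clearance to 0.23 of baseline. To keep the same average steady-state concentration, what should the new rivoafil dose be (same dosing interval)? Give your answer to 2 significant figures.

CYP2C8: 0.89 × 0.23 = 0.2047
Other: 0.11 (unchanged)
New clearance relative to baseline: 0.2047 + 0.11 = 0.3147.
Exposure is unchanged when dose changes in proportion to clearance. New dose = 75 μg × 0.3147 = 24 μg.

24 μg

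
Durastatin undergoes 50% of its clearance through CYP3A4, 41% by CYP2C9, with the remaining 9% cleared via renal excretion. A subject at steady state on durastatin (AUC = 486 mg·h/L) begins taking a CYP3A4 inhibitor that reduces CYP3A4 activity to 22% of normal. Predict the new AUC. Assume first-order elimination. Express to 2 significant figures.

8.0 × 10² mg·h/L

CYP3A4: 0.5 × 0.22 = 0.11
CYP2C9: 0.41 (unchanged)
Other: 0.09 (unchanged)
New clearance relative to baseline: 0.11 + 0.41 + 0.09 = 0.61.
New AUC = baseline ÷ relative clearance = 486 / 0.61 = 8.0 × 10² mg·h/L.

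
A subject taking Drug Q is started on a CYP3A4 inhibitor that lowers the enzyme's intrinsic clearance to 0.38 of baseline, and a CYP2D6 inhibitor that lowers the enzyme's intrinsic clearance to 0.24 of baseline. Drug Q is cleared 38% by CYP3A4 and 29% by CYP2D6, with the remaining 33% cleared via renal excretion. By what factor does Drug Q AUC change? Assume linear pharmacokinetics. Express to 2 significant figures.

The CYP3A4 pathway (38% of clearance) falls to 0.38× activity: 0.38 × 0.38 = 0.1444.
The CYP2D6 pathway (29% of clearance) drops to 0.24× activity: 0.29 × 0.24 = 0.0696.
Non-CYP routes (33%) are unchanged.
Relative clearance = 0.1444 + 0.0696 + 0.33 = 0.544.
AUC ∝ 1/CL: fold-change = 1 / 0.544 = 1.8.

1.8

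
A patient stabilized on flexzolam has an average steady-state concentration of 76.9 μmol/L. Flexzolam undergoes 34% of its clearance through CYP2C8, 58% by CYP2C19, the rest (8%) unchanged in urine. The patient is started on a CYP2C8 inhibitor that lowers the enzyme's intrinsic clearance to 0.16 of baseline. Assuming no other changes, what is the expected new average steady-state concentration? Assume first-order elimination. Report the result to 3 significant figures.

108 μmol/L

The CYP2C8 pathway (34% of clearance) is reduced to 0.16× activity: 0.34 × 0.16 = 0.0544.
CYP2C19 (58%) and the residual 8% are unaffected.
New clearance relative to baseline: 0.0544 + 0.58 + 0.08 = 0.7144.
New average steady-state concentration = baseline ÷ relative clearance = 76.9 / 0.7144 = 108 μmol/L.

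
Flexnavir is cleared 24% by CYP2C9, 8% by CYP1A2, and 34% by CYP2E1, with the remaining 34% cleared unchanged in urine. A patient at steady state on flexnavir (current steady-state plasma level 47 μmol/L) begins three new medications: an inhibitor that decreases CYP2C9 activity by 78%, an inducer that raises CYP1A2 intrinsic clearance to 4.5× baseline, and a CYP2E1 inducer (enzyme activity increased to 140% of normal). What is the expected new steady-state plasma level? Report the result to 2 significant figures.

38 μmol/L

CYP2C9: 0.24 × 0.22 = 0.0528
CYP1A2: 0.08 × 4.5 = 0.36
CYP2E1: 0.34 × 1.4 = 0.476
Other: 0.34 (unchanged)
CL_new/CL_old = 0.0528 + 0.36 + 0.476 + 0.34 = 1.2288.
Steady-state plasma level ∝ 1/CL: new value = 47 / 1.2288 = 38 μmol/L.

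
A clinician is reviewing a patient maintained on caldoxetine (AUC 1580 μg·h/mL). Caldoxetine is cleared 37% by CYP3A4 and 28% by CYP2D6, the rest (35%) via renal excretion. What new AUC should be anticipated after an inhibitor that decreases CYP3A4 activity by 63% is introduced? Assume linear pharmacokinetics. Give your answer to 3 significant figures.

2.06 × 10³ μg·h/mL

The CYP3A4 pathway (37% of clearance) is reduced to 0.37× activity: 0.37 × 0.37 = 0.1369.
CYP2D6 (28%) and the residual 35% are unaffected.
New clearance relative to baseline: 0.1369 + 0.28 + 0.35 = 0.7669.
AUC ∝ 1/CL, so new value = 1580 / 0.7669 = 2.06 × 10³ μg·h/mL.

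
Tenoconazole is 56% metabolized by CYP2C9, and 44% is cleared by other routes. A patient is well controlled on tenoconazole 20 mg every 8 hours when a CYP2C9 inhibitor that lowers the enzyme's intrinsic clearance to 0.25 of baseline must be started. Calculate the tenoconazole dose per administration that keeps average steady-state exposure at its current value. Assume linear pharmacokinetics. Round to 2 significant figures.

The CYP2C9 pathway (56% of clearance) drops to 0.25× activity: 0.56 × 0.25 = 0.14.
Non-CYP routes (44%) are unchanged.
CL_new/CL_old = 0.14 + 0.44 = 0.58.
To maintain the same steady-state level, dose must scale with clearance: new dose = 20 × 0.58 = 12 mg.

12 mg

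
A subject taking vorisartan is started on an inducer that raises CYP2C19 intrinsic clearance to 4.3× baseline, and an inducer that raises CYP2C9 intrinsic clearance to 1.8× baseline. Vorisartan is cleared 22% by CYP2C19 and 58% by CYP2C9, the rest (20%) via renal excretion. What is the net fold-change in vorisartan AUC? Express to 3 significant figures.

CYP2C19: 0.22 × 4.3 = 0.946
CYP2C9: 0.58 × 1.8 = 1.044
Other: 0.2 (unchanged)
Relative clearance = 0.946 + 1.044 + 0.2 = 2.19.
AUC ∝ 1/CL: fold-change = 1 / 2.19 = 0.457.

0.457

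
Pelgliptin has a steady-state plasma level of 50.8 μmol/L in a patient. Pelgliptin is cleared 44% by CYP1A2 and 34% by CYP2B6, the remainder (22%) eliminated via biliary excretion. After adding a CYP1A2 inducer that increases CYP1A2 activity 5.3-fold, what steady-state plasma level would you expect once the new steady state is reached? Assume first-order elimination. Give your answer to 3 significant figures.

17.6 μmol/L

CYP1A2: 0.44 × 5.3 = 2.332
CYP2B6: 0.34 (unchanged)
Other: 0.22 (unchanged)
CL_new/CL_old = 2.332 + 0.34 + 0.22 = 2.892.
With dosing unchanged, steady-state plasma level scales as 1/CL: 50.8 / 2.892 = 17.6 μmol/L.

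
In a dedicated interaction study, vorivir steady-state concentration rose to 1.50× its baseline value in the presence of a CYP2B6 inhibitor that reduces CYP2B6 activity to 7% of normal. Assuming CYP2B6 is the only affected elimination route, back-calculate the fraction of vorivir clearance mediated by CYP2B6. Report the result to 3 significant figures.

CL'/CL = 1 / 1.50 = 0.6667
0.07·fm + (1 − fm) = 0.6667
fm = (0.6667 − 1) / (0.07 − 1) = 0.358

0.358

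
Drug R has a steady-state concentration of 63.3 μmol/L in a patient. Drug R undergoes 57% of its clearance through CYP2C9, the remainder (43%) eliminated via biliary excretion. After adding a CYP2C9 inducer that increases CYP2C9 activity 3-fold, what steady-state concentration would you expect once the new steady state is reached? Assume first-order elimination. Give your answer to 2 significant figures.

The CYP2C9 pathway (57% of clearance) is boosted to 3× activity: 0.57 × 3 = 1.71.
The remaining 43% of clearance is unaffected.
CL_new/CL_old = 1.71 + 0.43 = 2.14.
Steady-state concentration ∝ 1/CL, so new value = 63.3 / 2.14 = 30 μmol/L.

30 μmol/L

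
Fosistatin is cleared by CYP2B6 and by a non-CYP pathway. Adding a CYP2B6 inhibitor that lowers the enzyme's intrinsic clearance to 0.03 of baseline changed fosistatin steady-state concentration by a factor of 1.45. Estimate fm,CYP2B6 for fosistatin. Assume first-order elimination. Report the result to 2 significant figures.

0.32

Write x for the fraction cleared via CYP2B6. The observed steady-state concentration change means clearance fell to 1/1.45 = 0.6897 of baseline.
Only the CYP2B6 route changed, so 0.6897 = x·0.03 + (1 − x), giving x = 0.32.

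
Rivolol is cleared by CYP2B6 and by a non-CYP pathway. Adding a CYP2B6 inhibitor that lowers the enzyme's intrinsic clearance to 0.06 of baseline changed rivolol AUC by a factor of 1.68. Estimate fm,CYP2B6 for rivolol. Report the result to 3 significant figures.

0.431

Write x for the fraction cleared via CYP2B6. The observed AUC change means clearance fell to 1/1.68 = 0.5952 of baseline.
Only the CYP2B6 route changed, so 0.5952 = x·0.06 + (1 − x), giving x = 0.431.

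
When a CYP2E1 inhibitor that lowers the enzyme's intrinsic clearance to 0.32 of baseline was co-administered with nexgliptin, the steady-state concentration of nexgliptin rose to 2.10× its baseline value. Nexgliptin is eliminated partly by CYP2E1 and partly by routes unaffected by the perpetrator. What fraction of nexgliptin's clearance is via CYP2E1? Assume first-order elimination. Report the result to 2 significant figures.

0.77

Call the CYP2E1 fraction fm. After the interaction, CL_new/CL_old = fm × 0.32 + (1 − fm).
Steady-state concentration ratio = 1 / (new CL fraction), so new CL fraction = 1 / 2.10 = 0.4762.
fm × 0.32 + 1 − fm = 0.4762  ⇒  fm × (0.32 − 1) = −0.5238  ⇒  fm = 0.77.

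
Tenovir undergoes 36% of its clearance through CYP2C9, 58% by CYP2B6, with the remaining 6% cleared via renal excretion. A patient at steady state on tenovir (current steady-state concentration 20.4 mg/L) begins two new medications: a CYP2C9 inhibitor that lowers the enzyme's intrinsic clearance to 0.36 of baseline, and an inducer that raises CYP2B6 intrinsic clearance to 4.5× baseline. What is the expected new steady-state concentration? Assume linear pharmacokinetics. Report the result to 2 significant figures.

CYP2C9: 0.36 × 0.36 = 0.1296
CYP2B6: 0.58 × 4.5 = 2.61
Other: 0.06 (unchanged)
Relative clearance = 0.1296 + 2.61 + 0.06 = 2.7996.
Dividing the baseline by the relative clearance: 20.4 / 2.7996 = 7.3 mg/L.

7.3 mg/L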